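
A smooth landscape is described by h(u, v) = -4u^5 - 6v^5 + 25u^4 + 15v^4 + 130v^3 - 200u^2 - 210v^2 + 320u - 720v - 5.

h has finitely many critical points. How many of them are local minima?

h separates as a function of u plus a function of v, so ∇h=0 decouples.
∂h/∂u = -20(u - 4)(u - 2)(u - 1)(u + 2) = 0 at u ∈ {-2, 1, 2, 4}; ∂h/∂v = -30(v - 4)(v - 2)(v + 1)(v + 3) = 0 at v ∈ {-3, -1, 2, 4}.
The Hessian is diagonal: diag(h_uu, h_vv). Second derivatives: h_uu(-2)=1440, h_uu(1)=-180, h_uu(2)=160, h_uu(4)=-720; h_vv(-3)=2100, h_vv(-1)=-900, h_vv(2)=900, h_vv(4)=-2100.
Local minima occur where both diagonal entries positive: (-2, -3), (-2, 2), (2, -3), (2, 2). Count: 4.

4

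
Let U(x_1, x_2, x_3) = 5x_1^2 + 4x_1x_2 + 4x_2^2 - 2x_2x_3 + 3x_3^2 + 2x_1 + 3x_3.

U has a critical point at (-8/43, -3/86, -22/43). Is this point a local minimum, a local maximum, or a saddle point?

local minimum

The Hessian is constant: H = [[10, 4, 0], [4, 8, -2], [0, -2, 6]].
Leading principal minors: Δ₁ = 10, Δ₂ = 64, Δ₃ = 344.
All leading minors are positive, so H is positive definite: a local minimum.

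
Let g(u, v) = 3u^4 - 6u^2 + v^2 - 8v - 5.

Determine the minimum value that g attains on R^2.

-24

g(u,v) separates as P(u) + Q(v) − 5, so its minimum is min P + min Q − 5.
P'(u) = 12u(u - 1)(u + 1) vanishes at u ∈ {-1, 0, 1}; Q'(v) = 2v - 8 vanishes at v ∈ {4}.
Local minima of P (where P''>0): P(-1)=-3, P(1)=-3. Local minima of Q: Q(4)=-16.
So the global minimum of g is P(-1) + Q(4) − 5 = -3 − 16 − 5 = -24, attained at (-1, 4).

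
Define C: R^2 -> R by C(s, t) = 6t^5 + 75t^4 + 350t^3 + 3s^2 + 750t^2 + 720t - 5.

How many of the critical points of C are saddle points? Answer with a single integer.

C separates as a function of s plus a function of t, so ∇C=0 decouples.
∂C/∂s = 6s = 0 at s ∈ {0}; ∂C/∂t = 30(t + 1)(t + 2)(t + 3)(t + 4) = 0 at t ∈ {-4, -3, -2, -1}.
The Hessian is diagonal: diag(C_ss, C_tt). Second derivatives: C_ss(0)=6; C_tt(-4)=-180, C_tt(-3)=60, C_tt(-2)=-60, C_tt(-1)=180.
Saddle points occur where the two diagonal entries have opposite signs: (0, -4), (0, -2). Count: 2.

2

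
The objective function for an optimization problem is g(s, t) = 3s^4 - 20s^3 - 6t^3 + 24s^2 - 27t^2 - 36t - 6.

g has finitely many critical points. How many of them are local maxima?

g separates as a function of s plus a function of t, so ∇g=0 decouples.
∂g/∂s = 12s(s - 4)(s - 1) = 0 at s ∈ {0, 1, 4}; ∂g/∂t = -18(t + 1)(t + 2) = 0 at t ∈ {-2, -1}.
The Hessian is diagonal: diag(g_ss, g_tt). Second derivatives: g_ss(0)=48, g_ss(1)=-36, g_ss(4)=144; g_tt(-2)=18, g_tt(-1)=-18.
Local maxima occur where both diagonal entries negative: (1, -1). Count: 1.

1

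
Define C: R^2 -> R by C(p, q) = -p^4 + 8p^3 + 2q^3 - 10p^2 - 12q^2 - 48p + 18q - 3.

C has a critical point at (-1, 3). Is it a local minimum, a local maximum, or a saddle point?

saddle point

The mixed partial ∂²C/∂p∂q is 0, so the Hessian at any point is diag(C_pp, C_qq) = diag(4(-3p^2 + 12p - 5), 12(q - 2)).
At (-1, 3): H = diag(-80, 12).
The eigenvalues have opposite signs, so H is indefinite: a saddle point.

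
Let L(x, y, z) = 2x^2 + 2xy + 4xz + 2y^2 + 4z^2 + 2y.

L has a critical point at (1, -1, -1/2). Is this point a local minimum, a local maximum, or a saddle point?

local minimum

The Hessian is constant: H = [[4, 2, 4], [2, 4, 0], [4, 0, 8]].
Leading principal minors: Δ₁ = 4, Δ₂ = 12, Δ₃ = 32.
All leading minors are positive, so H is positive definite: a local minimum.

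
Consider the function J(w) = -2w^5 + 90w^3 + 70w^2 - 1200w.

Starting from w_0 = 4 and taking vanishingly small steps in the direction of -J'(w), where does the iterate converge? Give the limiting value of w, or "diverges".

2

J'(w) = -10(w - 5)(w - 2)(w + 3)(w + 4), so J'(4) = 1120.
Gradient descent moves in the -J' direction, i.e. w is decreasing.
The nearest critical point in that direction is w = 2, where J'' = 900 > 0 (a local minimum). The iterate converges there.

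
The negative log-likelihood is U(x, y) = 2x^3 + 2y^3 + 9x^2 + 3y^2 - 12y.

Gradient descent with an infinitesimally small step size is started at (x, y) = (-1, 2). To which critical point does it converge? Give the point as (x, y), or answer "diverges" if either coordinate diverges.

(0, 1)

U is separable, so gradient descent decouples: x follows -∂U/∂x, y follows -∂U/∂y.
∂U/∂x = 6x(x + 3); at x=-1 this is -12, so x increases.
∂U/∂y = 6(y - 1)(y + 2); at y=2 this is 24, so y decreases.
x converges to its nearest critical value 0 (a local min of the x-part); y converges to 1. The iterate converges to (0, 1).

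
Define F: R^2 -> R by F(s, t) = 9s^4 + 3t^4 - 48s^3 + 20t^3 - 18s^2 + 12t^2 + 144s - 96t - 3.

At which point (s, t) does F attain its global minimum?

F(s,t) separates as P(s) + Q(t) − 3, so its minimum is min P + min Q − 3.
P'(s) = 36(s - 4)(s - 1)(s + 1) vanishes at s ∈ {-1, 1, 4}; Q'(t) = 12(t - 1)(t + 2)(t + 4) vanishes at t ∈ {-4, -2, 1}.
Local minima of P (where P''>0): P(-1)=-105, P(4)=-480. Local minima of Q: Q(-4)=64, Q(1)=-61.
So the global minimum of F is P(4) + Q(1) − 3 = -480 − 61 − 3 = -544, attained at (4, 1).

(4, 1)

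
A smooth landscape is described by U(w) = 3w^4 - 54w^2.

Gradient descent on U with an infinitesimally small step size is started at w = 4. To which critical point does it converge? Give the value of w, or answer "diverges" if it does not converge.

U'(w) = 12w(w - 3)(w + 3), so U'(4) = 336.
Gradient descent moves in the -U' direction, i.e. w is decreasing.
The nearest critical point in that direction is w = 3, where U'' = 216 > 0 (a local minimum). The iterate converges there.

3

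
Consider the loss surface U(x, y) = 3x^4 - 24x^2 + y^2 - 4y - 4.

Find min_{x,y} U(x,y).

-56

U(x,y) separates as P(x) + Q(y) − 4, so its minimum is min P + min Q − 4.
P'(x) = 12x(x - 2)(x + 2) vanishes at x ∈ {-2, 0, 2}; Q'(y) = 2y - 4 vanishes at y ∈ {2}.
Local minima of P (where P''>0): P(-2)=-48, P(2)=-48. Local minima of Q: Q(2)=-4.
So the global minimum of U is P(-2) + Q(2) − 4 = -48 − 4 − 4 = -56, attained at (-2, 2).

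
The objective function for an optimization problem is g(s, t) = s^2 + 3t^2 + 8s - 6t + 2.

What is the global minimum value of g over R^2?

g(s,t) separates as P(s) + Q(t) + 2, so its minimum is min P + min Q + 2.
P'(s) = 2s + 8 vanishes at s ∈ {-4}; Q'(t) = 6(t - 1) vanishes at t ∈ {1}.
Local minima of P (where P''>0): P(-4)=-16. Local minima of Q: Q(1)=-3.
So the global minimum of g is P(-4) + Q(1) + 2 = -16 − 3 + 2 = -17, attained at (-4, 1).

-17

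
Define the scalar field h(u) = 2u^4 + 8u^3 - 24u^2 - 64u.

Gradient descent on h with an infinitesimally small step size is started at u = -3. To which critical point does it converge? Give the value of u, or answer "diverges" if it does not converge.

-4

h'(u) = 8(u - 2)(u + 1)(u + 4), so h'(-3) = 80.
Gradient descent moves in the -h' direction, i.e. u is decreasing.
The nearest critical point in that direction is u = -4, where h'' = 144 > 0 (a local minimum). The iterate converges there.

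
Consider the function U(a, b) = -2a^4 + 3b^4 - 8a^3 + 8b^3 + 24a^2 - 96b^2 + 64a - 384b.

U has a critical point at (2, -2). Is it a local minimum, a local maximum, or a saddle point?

local maximum

The mixed partial ∂²U/∂a∂b is 0, so the Hessian at any point is diag(U_aa, U_bb) = diag(24(-a^2 - 2a + 2), 12(3b^2 + 4b - 16)).
At (2, -2): H = diag(-144, -144).
Both eigenvalues are negative, so H is negative definite: a local maximum.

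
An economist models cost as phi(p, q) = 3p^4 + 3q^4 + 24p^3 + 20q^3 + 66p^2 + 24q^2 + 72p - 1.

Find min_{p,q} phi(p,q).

-156

phi(p,q) separates as A(p) + B(q) − 1, so its minimum is min A + min B − 1.
A'(p) = 12(p + 1)(p + 2)(p + 3) vanishes at p ∈ {-3, -2, -1}; B'(q) = 12q(q + 1)(q + 4) vanishes at q ∈ {-4, -1, 0}.
Local minima of A (where A''>0): A(-3)=-27, A(-1)=-27. Local minima of B: B(-4)=-128, B(0)=0.
So the global minimum of phi is A(-3) + B(-4) − 1 = -27 − 128 − 1 = -156, attained at (-3, -4).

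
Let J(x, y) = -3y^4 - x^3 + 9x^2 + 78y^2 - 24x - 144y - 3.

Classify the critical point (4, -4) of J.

The mixed partial ∂²J/∂x∂y is 0, so the Hessian at any point is diag(J_xx, J_yy) = diag(6(-x + 3), 12(-3y^2 + 13)).
At (4, -4): H = diag(-6, -420).
Both eigenvalues are negative, so H is negative definite: a local maximum.

local maximum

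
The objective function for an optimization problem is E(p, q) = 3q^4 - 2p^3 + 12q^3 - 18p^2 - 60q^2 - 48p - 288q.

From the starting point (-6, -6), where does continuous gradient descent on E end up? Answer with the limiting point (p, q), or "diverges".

(-4, -4)

E is separable, so gradient descent decouples: p follows -∂E/∂p, q follows -∂E/∂q.
∂E/∂p = -6(p + 2)(p + 4); at p=-6 this is -48, so p increases.
∂E/∂q = 12(q - 3)(q + 2)(q + 4); at q=-6 this is -864, so q increases.
p converges to its nearest critical value -4 (a local min of the p-part); q converges to -4. The iterate converges to (-4, -4).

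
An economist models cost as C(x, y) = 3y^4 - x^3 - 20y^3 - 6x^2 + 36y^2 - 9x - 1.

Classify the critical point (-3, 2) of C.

saddle point

The mixed partial ∂²C/∂x∂y is 0, so the Hessian at any point is diag(C_xx, C_yy) = diag(-6(x + 2), 12(3y^2 - 10y + 6)).
At (-3, 2): H = diag(6, -24).
The eigenvalues have opposite signs, so H is indefinite: a saddle point.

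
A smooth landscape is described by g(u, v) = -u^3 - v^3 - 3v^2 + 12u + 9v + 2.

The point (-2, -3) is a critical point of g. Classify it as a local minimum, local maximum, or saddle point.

The mixed partial ∂²g/∂u∂v is 0, so the Hessian at any point is diag(g_uu, g_vv) = diag(-6u, -6(v + 1)).
At (-2, -3): H = diag(12, 12).
Both eigenvalues are positive, so H is positive definite: a local minimum.

local minimum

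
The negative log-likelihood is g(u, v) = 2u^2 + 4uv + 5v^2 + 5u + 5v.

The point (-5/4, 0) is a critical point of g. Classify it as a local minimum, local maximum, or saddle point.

local minimum

The Hessian of g is constant: H = [[4, 4], [4, 10]].
det(H) = 4·10 − 4² = 24.
det(H) > 0 and tr(H) = 14 > 0, so H is positive definite and the point is a local minimum.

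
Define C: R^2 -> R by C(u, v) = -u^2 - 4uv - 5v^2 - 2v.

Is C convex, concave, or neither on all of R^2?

C is quadratic, so its Hessian is the constant matrix H = [[-2, -4], [-4, -10]].
det(H) = 4, tr(H) = -12.
det(H) > 0 and tr(H) < 0, so H is negative definite everywhere: concave.

concave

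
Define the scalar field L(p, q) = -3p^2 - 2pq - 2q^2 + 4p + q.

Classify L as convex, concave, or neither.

L is quadratic, so its Hessian is the constant matrix H = [[-6, -2], [-2, -4]].
det(H) = 20, tr(H) = -10.
det(H) > 0 and tr(H) < 0, so H is negative definite everywhere: concave.

concave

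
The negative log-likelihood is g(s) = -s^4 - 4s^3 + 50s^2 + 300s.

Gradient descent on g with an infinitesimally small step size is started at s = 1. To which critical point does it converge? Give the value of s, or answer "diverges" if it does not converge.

g'(s) = -4(s - 5)(s + 3)(s + 5), so g'(1) = 384.
Gradient descent moves in the -g' direction, i.e. s is decreasing.
The nearest critical point in that direction is s = -3, where g'' = 64 > 0 (a local minimum). The iterate converges there.

-3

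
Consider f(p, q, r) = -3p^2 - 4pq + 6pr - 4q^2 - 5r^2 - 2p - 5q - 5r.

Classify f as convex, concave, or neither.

f is quadratic, so its Hessian is the constant matrix H = [[-6, -4, 6], [-4, -8, 0], [6, 0, -10]].
Leading principal minors: -6, 32, -32.
Signs alternate −, +, − ⇒ H ≺ 0 ⇒ concave.

concave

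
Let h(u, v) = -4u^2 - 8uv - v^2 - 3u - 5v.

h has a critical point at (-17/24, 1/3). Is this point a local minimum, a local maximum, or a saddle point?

The Hessian of h is constant: H = [[-8, -8], [-8, -2]].
det(H) = (-8)·(-2) − (-8)² = -48.
Since det(H) < 0, H is indefinite and the critical point is a saddle point.

saddle point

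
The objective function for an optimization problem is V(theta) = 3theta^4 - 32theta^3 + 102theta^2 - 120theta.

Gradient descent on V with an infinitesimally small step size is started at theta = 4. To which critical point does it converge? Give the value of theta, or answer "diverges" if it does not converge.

V'(theta) = 12(theta - 5)(theta - 2)(theta - 1), so V'(4) = -72.
Gradient descent moves in the -V' direction, i.e. theta is increasing.
The nearest critical point in that direction is theta = 5, where V'' = 144 > 0 (a local minimum). The iterate converges there.

5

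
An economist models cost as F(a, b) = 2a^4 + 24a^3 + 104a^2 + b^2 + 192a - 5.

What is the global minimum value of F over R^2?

F(a,b) separates as P(a) + Q(b) − 5, so its minimum is min P + min Q − 5.
P'(a) = 8(a + 2)(a + 3)(a + 4) vanishes at a ∈ {-4, -3, -2}; Q'(b) = 2b vanishes at b ∈ {0}.
Local minima of P (where P''>0): P(-4)=-128, P(-2)=-128. Local minima of Q: Q(0)=0.
So the global minimum of F is P(-4) + Q(0) − 5 = -128 + 0 − 5 = -133, attained at (-4, 0).

-133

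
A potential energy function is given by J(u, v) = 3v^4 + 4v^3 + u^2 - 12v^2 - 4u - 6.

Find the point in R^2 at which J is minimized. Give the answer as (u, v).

(2, -2)

J(u,v) separates as P(u) + Q(v) − 6, so its minimum is min P + min Q − 6.
P'(u) = 2u - 4 vanishes at u ∈ {2}; Q'(v) = 12v(v - 1)(v + 2) vanishes at v ∈ {-2, 0, 1}.
Local minima of P (where P''>0): P(2)=-4. Local minima of Q: Q(-2)=-32, Q(1)=-5.
So the global minimum of J is P(2) + Q(-2) − 6 = -4 − 32 − 6 = -42, attained at (2, -2).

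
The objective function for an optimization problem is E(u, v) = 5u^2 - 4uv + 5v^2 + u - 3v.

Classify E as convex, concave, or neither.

E is quadratic, so its Hessian is the constant matrix H = [[10, -4], [-4, 10]].
det(H) = 84, tr(H) = 20.
det(H) > 0 and tr(H) > 0, so H is positive definite everywhere: convex.

convex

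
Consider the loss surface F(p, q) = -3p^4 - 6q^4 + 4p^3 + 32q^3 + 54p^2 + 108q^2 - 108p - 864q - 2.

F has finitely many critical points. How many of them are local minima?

1

F separates as a function of p plus a function of q, so ∇F=0 decouples.
∂F/∂p = -12(p - 3)(p - 1)(p + 3) = 0 at p ∈ {-3, 1, 3}; ∂F/∂q = -24(q - 4)(q - 3)(q + 3) = 0 at q ∈ {-3, 3, 4}.
The Hessian is diagonal: diag(F_pp, F_qq). Second derivatives: F_pp(-3)=-288, F_pp(1)=96, F_pp(3)=-144; F_qq(-3)=-1008, F_qq(3)=144, F_qq(4)=-168.
Local minima occur where both diagonal entries positive: (1, 3). Count: 1.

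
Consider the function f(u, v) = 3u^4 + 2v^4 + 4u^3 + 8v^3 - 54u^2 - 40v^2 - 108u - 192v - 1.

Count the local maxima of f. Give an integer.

f separates as a function of u plus a function of v, so ∇f=0 decouples.
∂f/∂u = 12(u - 3)(u + 1)(u + 3) = 0 at u ∈ {-3, -1, 3}; ∂f/∂v = 8(v - 3)(v + 2)(v + 4) = 0 at v ∈ {-4, -2, 3}.
The Hessian is diagonal: diag(f_uu, f_vv). Second derivatives: f_uu(-3)=144, f_uu(-1)=-96, f_uu(3)=288; f_vv(-4)=112, f_vv(-2)=-80, f_vv(3)=280.
Local maxima occur where both diagonal entries negative: (-1, -2). Count: 1.

1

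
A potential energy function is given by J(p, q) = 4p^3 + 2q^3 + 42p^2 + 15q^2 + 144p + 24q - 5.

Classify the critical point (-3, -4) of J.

saddle point

The mixed partial ∂²J/∂p∂q is 0, so the Hessian at any point is diag(J_pp, J_qq) = diag(12(2p + 7), 6(2q + 5)).
At (-3, -4): H = diag(12, -18).
The eigenvalues have opposite signs, so H is indefinite: a saddle point.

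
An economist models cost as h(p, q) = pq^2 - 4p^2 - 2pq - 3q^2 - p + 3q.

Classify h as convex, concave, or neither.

neither

The term pq^2 is cubic, so the Hessian is not constant.
∂²h/∂q² = 2p - 6, which takes both signs as p varies (negative for sufficiently negative p). A diagonal entry of the Hessian changing sign means the Hessian is neither positive- nor negative-semidefinite on all of R^2.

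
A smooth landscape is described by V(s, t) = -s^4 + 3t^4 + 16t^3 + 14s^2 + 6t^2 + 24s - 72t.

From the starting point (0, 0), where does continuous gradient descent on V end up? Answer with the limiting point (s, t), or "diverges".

V is separable, so gradient descent decouples: s follows -∂V/∂s, t follows -∂V/∂t.
∂V/∂s = -4(s - 3)(s + 1)(s + 2); at s=0 this is 24, so s decreases.
∂V/∂t = 12(t - 1)(t + 2)(t + 3); at t=0 this is -72, so t increases.
s converges to its nearest critical value -1 (a local min of the s-part); t converges to 1. The iterate converges to (-1, 1).

(-1, 1)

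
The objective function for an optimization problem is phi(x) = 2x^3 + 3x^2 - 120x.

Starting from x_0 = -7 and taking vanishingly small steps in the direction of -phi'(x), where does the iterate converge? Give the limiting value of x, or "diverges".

phi'(x) = 6(x - 4)(x + 5), so phi'(-7) = 132.
Gradient descent moves in the -phi' direction, i.e. x is decreasing.
There is no critical point below x=-7, and phi' keeps the same sign, so the iterate runs off to −∞.

diverges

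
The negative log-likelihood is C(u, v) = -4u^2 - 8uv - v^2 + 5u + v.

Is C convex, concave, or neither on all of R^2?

C is quadratic, so its Hessian is the constant matrix H = [[-8, -8], [-8, -2]].
det(H) = -48, tr(H) = -10.
det(H) < 0, so H is indefinite: neither convex nor concave.

neither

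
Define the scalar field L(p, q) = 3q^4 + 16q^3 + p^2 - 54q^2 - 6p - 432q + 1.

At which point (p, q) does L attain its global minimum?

(3, 3)

L(p,q) separates as A(p) + B(q) + 1, so its minimum is min A + min B + 1.
A'(p) = 2p - 6 vanishes at p ∈ {3}; B'(q) = 12(q - 3)(q + 3)(q + 4) vanishes at q ∈ {-4, -3, 3}.
Local minima of A (where A''>0): A(3)=-9. Local minima of B: B(-4)=608, B(3)=-1107.
So the global minimum of L is A(3) + B(3) + 1 = -9 − 1107 + 1 = -1115, attained at (3, 3).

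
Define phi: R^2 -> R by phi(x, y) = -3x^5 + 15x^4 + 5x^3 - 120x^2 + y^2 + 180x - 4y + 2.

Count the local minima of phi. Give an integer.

2

phi separates as a function of x plus a function of y, so ∇phi=0 decouples.
∂phi/∂x = -15(x - 3)(x - 2)(x - 1)(x + 2) = 0 at x ∈ {-2, 1, 2, 3}; ∂phi/∂y = 2(y - 2) = 0 at y ∈ {2}.
The Hessian is diagonal: diag(phi_xx, phi_yy). Second derivatives: phi_xx(-2)=900, phi_xx(1)=-90, phi_xx(2)=60, phi_xx(3)=-150; phi_yy(2)=2.
Local minima occur where both diagonal entries positive: (-2, 2), (2, 2). Count: 2.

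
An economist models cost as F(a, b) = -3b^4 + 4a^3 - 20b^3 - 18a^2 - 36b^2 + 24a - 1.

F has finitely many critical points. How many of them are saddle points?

F separates as a function of a plus a function of b, so ∇F=0 decouples.
∂F/∂a = 12(a - 2)(a - 1) = 0 at a ∈ {1, 2}; ∂F/∂b = -12b(b + 2)(b + 3) = 0 at b ∈ {-3, -2, 0}.
The Hessian is diagonal: diag(F_aa, F_bb). Second derivatives: F_aa(1)=-12, F_aa(2)=12; F_bb(-3)=-36, F_bb(-2)=24, F_bb(0)=-72.
Saddle points occur where the two diagonal entries have opposite signs: (1, -2), (2, -3), (2, 0). Count: 3.

3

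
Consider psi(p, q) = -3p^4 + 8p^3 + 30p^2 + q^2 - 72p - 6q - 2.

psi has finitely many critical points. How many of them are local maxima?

psi separates as a function of p plus a function of q, so ∇psi=0 decouples.
∂psi/∂p = -12(p - 3)(p - 1)(p + 2) = 0 at p ∈ {-2, 1, 3}; ∂psi/∂q = 2(q - 3) = 0 at q ∈ {3}.
The Hessian is diagonal: diag(psi_pp, psi_qq). Second derivatives: psi_pp(-2)=-180, psi_pp(1)=72, psi_pp(3)=-120; psi_qq(3)=2.
Local maxima occur where both diagonal entries negative: none. Count: 0.

0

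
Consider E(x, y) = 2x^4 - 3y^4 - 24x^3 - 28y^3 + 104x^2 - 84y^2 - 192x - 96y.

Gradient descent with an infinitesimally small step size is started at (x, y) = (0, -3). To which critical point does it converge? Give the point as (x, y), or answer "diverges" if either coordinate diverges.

E is separable, so gradient descent decouples: x follows -∂E/∂x, y follows -∂E/∂y.
∂E/∂x = 8(x - 4)(x - 3)(x - 2); at x=0 this is -192, so x increases.
∂E/∂y = -12(y + 1)(y + 2)(y + 4); at y=-3 this is -24, so y increases.
x converges to its nearest critical value 2 (a local min of the x-part); y converges to -2. The iterate converges to (2, -2).

(2, -2)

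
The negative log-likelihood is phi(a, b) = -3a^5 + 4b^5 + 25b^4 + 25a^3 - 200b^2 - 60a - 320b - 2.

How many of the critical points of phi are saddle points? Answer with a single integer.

8

phi separates as a function of a plus a function of b, so ∇phi=0 decouples.
∂phi/∂a = -15(a - 2)(a - 1)(a + 1)(a + 2) = 0 at a ∈ {-2, -1, 1, 2}; ∂phi/∂b = 20(b - 2)(b + 1)(b + 2)(b + 4) = 0 at b ∈ {-4, -2, -1, 2}.
The Hessian is diagonal: diag(phi_aa, phi_bb). Second derivatives: phi_aa(-2)=180, phi_aa(-1)=-90, phi_aa(1)=90, phi_aa(2)=-180; phi_bb(-4)=-720, phi_bb(-2)=160, phi_bb(-1)=-180, phi_bb(2)=1440.
Saddle points occur where the two diagonal entries have opposite signs: (-2, -4), (-2, -1), (-1, -2), (-1, 2), (1, -4), (1, -1), (2, -2), (2, 2). Count: 8.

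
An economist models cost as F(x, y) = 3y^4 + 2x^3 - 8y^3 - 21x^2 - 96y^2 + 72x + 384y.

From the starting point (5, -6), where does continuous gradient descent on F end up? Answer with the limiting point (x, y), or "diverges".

(4, -4)

F is separable, so gradient descent decouples: x follows -∂F/∂x, y follows -∂F/∂y.
∂F/∂x = 6(x - 4)(x - 3); at x=5 this is 12, so x decreases.
∂F/∂y = 12(y - 4)(y - 2)(y + 4); at y=-6 this is -1920, so y increases.
x converges to its nearest critical value 4 (a local min of the x-part); y converges to -4. The iterate converges to (4, -4).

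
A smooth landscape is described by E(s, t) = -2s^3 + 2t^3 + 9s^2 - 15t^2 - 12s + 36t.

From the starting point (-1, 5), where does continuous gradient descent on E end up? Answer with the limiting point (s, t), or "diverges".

(1, 3)

E is separable, so gradient descent decouples: s follows -∂E/∂s, t follows -∂E/∂t.
∂E/∂s = -6(s - 2)(s - 1); at s=-1 this is -36, so s increases.
∂E/∂t = 6(t - 3)(t - 2); at t=5 this is 36, so t decreases.
s converges to its nearest critical value 1 (a local min of the s-part); t converges to 3. The iterate converges to (1, 3).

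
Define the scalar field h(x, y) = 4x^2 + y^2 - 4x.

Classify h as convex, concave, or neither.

convex

h is quadratic, so its Hessian is the constant matrix H = [[8, 0], [0, 2]].
det(H) = 16, tr(H) = 10.
det(H) > 0 and tr(H) > 0, so H is positive definite everywhere: convex.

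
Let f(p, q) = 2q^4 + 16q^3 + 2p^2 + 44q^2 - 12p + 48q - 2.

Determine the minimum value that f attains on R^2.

f(p,q) separates as A(p) + B(q) − 2, so its minimum is min A + min B − 2.
A'(p) = 4p - 12 vanishes at p ∈ {3}; B'(q) = 8(q + 1)(q + 2)(q + 3) vanishes at q ∈ {-3, -2, -1}.
Local minima of A (where A''>0): A(3)=-18. Local minima of B: B(-3)=-18, B(-1)=-18.
So the global minimum of f is A(3) + B(-3) − 2 = -18 − 18 − 2 = -38, attained at (3, -3).

-38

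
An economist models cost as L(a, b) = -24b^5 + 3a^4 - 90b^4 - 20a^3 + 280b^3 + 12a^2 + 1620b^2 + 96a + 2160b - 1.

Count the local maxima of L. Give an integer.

2

L separates as a function of a plus a function of b, so ∇L=0 decouples.
∂L/∂a = 12(a - 4)(a - 2)(a + 1) = 0 at a ∈ {-1, 2, 4}; ∂L/∂b = -120(b - 3)(b + 1)(b + 2)(b + 3) = 0 at b ∈ {-3, -2, -1, 3}.
The Hessian is diagonal: diag(L_aa, L_bb). Second derivatives: L_aa(-1)=180, L_aa(2)=-72, L_aa(4)=120; L_bb(-3)=1440, L_bb(-2)=-600, L_bb(-1)=960, L_bb(3)=-14400.
Local maxima occur where both diagonal entries negative: (2, -2), (2, 3). Count: 2.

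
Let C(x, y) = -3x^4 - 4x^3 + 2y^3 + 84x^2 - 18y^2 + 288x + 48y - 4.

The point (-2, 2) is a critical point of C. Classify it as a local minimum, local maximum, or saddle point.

saddle point

The mixed partial ∂²C/∂x∂y is 0, so the Hessian at any point is diag(C_xx, C_yy) = diag(12(-3x^2 - 2x + 14), 12(y - 3)).
At (-2, 2): H = diag(72, -12).
The eigenvalues have opposite signs, so H is indefinite: a saddle point.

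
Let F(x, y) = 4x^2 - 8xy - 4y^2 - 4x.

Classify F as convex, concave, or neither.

neither

F is quadratic, so its Hessian is the constant matrix H = [[8, -8], [-8, -8]].
det(H) = -128, tr(H) = 0.
det(H) < 0, so H is indefinite: neither convex nor concave.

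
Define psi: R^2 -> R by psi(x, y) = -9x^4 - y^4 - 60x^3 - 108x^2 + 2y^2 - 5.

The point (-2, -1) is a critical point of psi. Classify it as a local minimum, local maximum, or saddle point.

The mixed partial ∂²psi/∂x∂y is 0, so the Hessian at any point is diag(psi_xx, psi_yy) = diag(-36(3x^2 + 10x + 6), 4(-3y^2 + 1)).
At (-2, -1): H = diag(72, -8).
The eigenvalues have opposite signs, so H is indefinite: a saddle point.

saddle point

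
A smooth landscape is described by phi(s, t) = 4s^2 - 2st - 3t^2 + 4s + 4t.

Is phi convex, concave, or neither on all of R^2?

phi is quadratic, so its Hessian is the constant matrix H = [[8, -2], [-2, -6]].
det(H) = -52, tr(H) = 2.
det(H) < 0, so H is indefinite: neither convex nor concave.

neither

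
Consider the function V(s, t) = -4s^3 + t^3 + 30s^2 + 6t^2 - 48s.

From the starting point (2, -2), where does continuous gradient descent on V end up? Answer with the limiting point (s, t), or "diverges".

V is separable, so gradient descent decouples: s follows -∂V/∂s, t follows -∂V/∂t.
∂V/∂s = -12(s - 4)(s - 1); at s=2 this is 24, so s decreases.
∂V/∂t = 3t(t + 4); at t=-2 this is -12, so t increases.
s converges to its nearest critical value 1 (a local min of the s-part); t converges to 0. The iterate converges to (1, 0).

(1, 0)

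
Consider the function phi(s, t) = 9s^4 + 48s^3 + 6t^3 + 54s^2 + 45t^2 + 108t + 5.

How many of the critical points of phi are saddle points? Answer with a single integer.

3

phi separates as a function of s plus a function of t, so ∇phi=0 decouples.
∂phi/∂s = 36s(s + 1)(s + 3) = 0 at s ∈ {-3, -1, 0}; ∂phi/∂t = 18(t + 2)(t + 3) = 0 at t ∈ {-3, -2}.
The Hessian is diagonal: diag(phi_ss, phi_tt). Second derivatives: phi_ss(-3)=216, phi_ss(-1)=-72, phi_ss(0)=108; phi_tt(-3)=-18, phi_tt(-2)=18.
Saddle points occur where the two diagonal entries have opposite signs: (-3, -3), (-1, -2), (0, -3). Count: 3.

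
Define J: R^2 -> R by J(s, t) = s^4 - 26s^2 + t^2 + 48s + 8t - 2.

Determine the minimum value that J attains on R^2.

-370

J(s,t) separates as P(s) + Q(t) − 2, so its minimum is min P + min Q − 2.
P'(s) = 4(s - 3)(s - 1)(s + 4) vanishes at s ∈ {-4, 1, 3}; Q'(t) = 2(t + 4) vanishes at t ∈ {-4}.
Local minima of P (where P''>0): P(-4)=-352, P(3)=-9. Local minima of Q: Q(-4)=-16.
So the global minimum of J is P(-4) + Q(-4) − 2 = -352 − 16 − 2 = -370, attained at (-4, -4).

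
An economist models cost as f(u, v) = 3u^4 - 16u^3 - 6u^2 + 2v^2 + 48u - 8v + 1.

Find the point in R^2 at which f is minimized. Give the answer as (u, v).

(4, 2)

f(u,v) separates as P(u) + Q(v) + 1, so its minimum is min P + min Q + 1.
P'(u) = 12(u - 4)(u - 1)(u + 1) vanishes at u ∈ {-1, 1, 4}; Q'(v) = 4v - 8 vanishes at v ∈ {2}.
Local minima of P (where P''>0): P(-1)=-35, P(4)=-160. Local minima of Q: Q(2)=-8.
So the global minimum of f is P(4) + Q(2) + 1 = -160 − 8 + 1 = -167, attained at (4, 2).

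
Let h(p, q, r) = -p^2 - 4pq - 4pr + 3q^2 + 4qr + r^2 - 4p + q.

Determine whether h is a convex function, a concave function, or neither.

neither

h is quadratic, so its Hessian is the constant matrix H = [[-2, -4, -4], [-4, 6, 4], [-4, 4, 2]].
Leading principal minors: -2, -28, 8.
Neither pattern holds ⇒ H is indefinite ⇒ neither convex nor concave.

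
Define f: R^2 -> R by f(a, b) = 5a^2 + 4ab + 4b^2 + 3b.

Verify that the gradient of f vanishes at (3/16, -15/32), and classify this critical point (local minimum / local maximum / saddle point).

∇f = (10a + 4b, 4a + 8b + 3); substituting (3/16, -15/32) gives ∇f = (0, 0), so (3/16, -15/32) is indeed a critical point.
The Hessian of f is constant: H = [[10, 4], [4, 8]].
det(H) = 10·8 − 4² = 64.
det(H) > 0 and tr(H) = 18 > 0, so H is positive definite and the point is a local minimum.

local minimum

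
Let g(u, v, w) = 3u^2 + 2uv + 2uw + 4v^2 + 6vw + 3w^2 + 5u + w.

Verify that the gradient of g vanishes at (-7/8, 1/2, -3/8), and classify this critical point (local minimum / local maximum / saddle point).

local minimum

∇g = (6u + 2v + 2w + 5, 2u + 8v + 6w, 2u + 6v + 6w + 1); substituting (-7/8, 1/2, -3/8) gives ∇g = (0, 0, 0), so (-7/8, 1/2, -3/8) is indeed a critical point.
The Hessian is constant: H = [[6, 2, 2], [2, 8, 6], [2, 6, 6]].
Leading principal minors: Δ₁ = 6, Δ₂ = 44, Δ₃ = 64.
All leading minors are positive, so H is positive definite: a local minimum.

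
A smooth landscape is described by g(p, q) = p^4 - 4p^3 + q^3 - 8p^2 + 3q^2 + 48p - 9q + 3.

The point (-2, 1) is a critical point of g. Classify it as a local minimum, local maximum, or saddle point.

local minimum

The mixed partial ∂²g/∂p∂q is 0, so the Hessian at any point is diag(g_pp, g_qq) = diag(4(3p^2 - 6p - 4), 6(q + 1)).
At (-2, 1): H = diag(80, 12).
Both eigenvalues are positive, so H is positive definite: a local minimum.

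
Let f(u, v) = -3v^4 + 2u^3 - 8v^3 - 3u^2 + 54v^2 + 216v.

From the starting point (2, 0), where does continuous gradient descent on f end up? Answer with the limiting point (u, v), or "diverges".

f is separable, so gradient descent decouples: u follows -∂f/∂u, v follows -∂f/∂v.
∂f/∂u = 6u(u - 1); at u=2 this is 12, so u decreases.
∂f/∂v = -12(v - 3)(v + 2)(v + 3); at v=0 this is 216, so v decreases.
u converges to its nearest critical value 1 (a local min of the u-part); v converges to -2. The iterate converges to (1, -2).

(1, -2)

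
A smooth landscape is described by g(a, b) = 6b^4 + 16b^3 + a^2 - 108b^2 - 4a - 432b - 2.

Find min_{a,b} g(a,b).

g(a,b) separates as P(a) + Q(b) − 2, so its minimum is min P + min Q − 2.
P'(a) = 2a - 4 vanishes at a ∈ {2}; Q'(b) = 24(b - 3)(b + 2)(b + 3) vanishes at b ∈ {-3, -2, 3}.
Local minima of P (where P''>0): P(2)=-4. Local minima of Q: Q(-3)=378, Q(3)=-1350.
So the global minimum of g is P(2) + Q(3) − 2 = -4 − 1350 − 2 = -1356, attained at (2, 3).

-1356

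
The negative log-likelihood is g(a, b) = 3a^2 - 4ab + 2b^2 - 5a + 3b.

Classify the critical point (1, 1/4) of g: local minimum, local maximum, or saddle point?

The Hessian of g is constant: H = [[6, -4], [-4, 4]].
det(H) = 6·4 − (-4)² = 8.
det(H) > 0 and tr(H) = 10 > 0, so H is positive definite and the point is a local minimum.

local minimum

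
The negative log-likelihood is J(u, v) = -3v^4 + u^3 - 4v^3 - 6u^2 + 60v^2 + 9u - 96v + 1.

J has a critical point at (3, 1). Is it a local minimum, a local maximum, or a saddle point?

The mixed partial ∂²J/∂u∂v is 0, so the Hessian at any point is diag(J_uu, J_vv) = diag(6(u - 2), 12(-3v^2 - 2v + 10)).
At (3, 1): H = diag(6, 60).
Both eigenvalues are positive, so H is positive definite: a local minimum.

local minimum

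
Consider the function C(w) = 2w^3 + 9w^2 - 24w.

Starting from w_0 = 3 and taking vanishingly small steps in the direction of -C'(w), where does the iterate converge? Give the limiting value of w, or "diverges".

1

C'(w) = 6(w - 1)(w + 4), so C'(3) = 84.
Gradient descent moves in the -C' direction, i.e. w is decreasing.
The nearest critical point in that direction is w = 1, where C'' = 30 > 0 (a local minimum). The iterate converges there.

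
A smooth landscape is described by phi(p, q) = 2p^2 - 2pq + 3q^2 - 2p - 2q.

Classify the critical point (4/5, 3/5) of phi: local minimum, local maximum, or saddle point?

local minimum

The Hessian of phi is constant: H = [[4, -2], [-2, 6]].
det(H) = 4·6 − (-2)² = 20.
det(H) > 0 and tr(H) = 10 > 0, so H is positive definite and the point is a local minimum.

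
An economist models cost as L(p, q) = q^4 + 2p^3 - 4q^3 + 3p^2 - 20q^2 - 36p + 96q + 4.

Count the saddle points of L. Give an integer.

L separates as a function of p plus a function of q, so ∇L=0 decouples.
∂L/∂p = 6(p - 2)(p + 3) = 0 at p ∈ {-3, 2}; ∂L/∂q = 4(q - 4)(q - 2)(q + 3) = 0 at q ∈ {-3, 2, 4}.
The Hessian is diagonal: diag(L_pp, L_qq). Second derivatives: L_pp(-3)=-30, L_pp(2)=30; L_qq(-3)=140, L_qq(2)=-40, L_qq(4)=56.
Saddle points occur where the two diagonal entries have opposite signs: (-3, -3), (-3, 4), (2, 2). Count: 3.

3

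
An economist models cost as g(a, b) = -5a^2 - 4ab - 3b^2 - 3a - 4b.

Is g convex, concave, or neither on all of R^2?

concave

g is quadratic, so its Hessian is the constant matrix H = [[-10, -4], [-4, -6]].
det(H) = 44, tr(H) = -16.
det(H) > 0 and tr(H) < 0, so H is negative definite everywhere: concave.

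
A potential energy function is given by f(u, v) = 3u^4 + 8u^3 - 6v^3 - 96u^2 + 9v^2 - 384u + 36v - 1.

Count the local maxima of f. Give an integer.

f separates as a function of u plus a function of v, so ∇f=0 decouples.
∂f/∂u = 12(u - 4)(u + 2)(u + 4) = 0 at u ∈ {-4, -2, 4}; ∂f/∂v = -18(v - 2)(v + 1) = 0 at v ∈ {-1, 2}.
The Hessian is diagonal: diag(f_uu, f_vv). Second derivatives: f_uu(-4)=192, f_uu(-2)=-144, f_uu(4)=576; f_vv(-1)=54, f_vv(2)=-54.
Local maxima occur where both diagonal entries negative: (-2, 2). Count: 1.

1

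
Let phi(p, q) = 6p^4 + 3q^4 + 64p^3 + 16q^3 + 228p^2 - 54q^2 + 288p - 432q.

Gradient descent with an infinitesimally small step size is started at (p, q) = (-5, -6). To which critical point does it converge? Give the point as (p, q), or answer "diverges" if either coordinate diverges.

phi is separable, so gradient descent decouples: p follows -∂phi/∂p, q follows -∂phi/∂q.
∂phi/∂p = 24(p + 1)(p + 3)(p + 4); at p=-5 this is -192, so p increases.
∂phi/∂q = 12(q - 3)(q + 3)(q + 4); at q=-6 this is -648, so q increases.
p converges to its nearest critical value -4 (a local min of the p-part); q converges to -4. The iterate converges to (-4, -4).

(-4, -4)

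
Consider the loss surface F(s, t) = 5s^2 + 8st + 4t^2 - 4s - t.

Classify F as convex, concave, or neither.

F is quadratic, so its Hessian is the constant matrix H = [[10, 8], [8, 8]].
det(H) = 16, tr(H) = 18.
det(H) > 0 and tr(H) > 0, so H is positive definite everywhere: convex.

convex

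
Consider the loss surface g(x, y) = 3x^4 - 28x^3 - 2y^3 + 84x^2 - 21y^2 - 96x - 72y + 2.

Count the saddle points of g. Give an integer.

g separates as a function of x plus a function of y, so ∇g=0 decouples.
∂g/∂x = 12(x - 4)(x - 2)(x - 1) = 0 at x ∈ {1, 2, 4}; ∂g/∂y = -6(y + 3)(y + 4) = 0 at y ∈ {-4, -3}.
The Hessian is diagonal: diag(g_xx, g_yy). Second derivatives: g_xx(1)=36, g_xx(2)=-24, g_xx(4)=72; g_yy(-4)=6, g_yy(-3)=-6.
Saddle points occur where the two diagonal entries have opposite signs: (1, -3), (2, -4), (4, -3). Count: 3.

3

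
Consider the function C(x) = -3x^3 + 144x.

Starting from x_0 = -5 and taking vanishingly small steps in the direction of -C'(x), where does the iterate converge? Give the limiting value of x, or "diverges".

C'(x) = -9(x - 4)(x + 4), so C'(-5) = -81.
Gradient descent moves in the -C' direction, i.e. x is increasing.
The nearest critical point in that direction is x = -4, where C'' = 72 > 0 (a local minimum). The iterate converges there.

-4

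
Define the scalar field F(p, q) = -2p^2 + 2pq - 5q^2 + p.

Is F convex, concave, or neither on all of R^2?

F is quadratic, so its Hessian is the constant matrix H = [[-4, 2], [2, -10]].
det(H) = 36, tr(H) = -14.
det(H) > 0 and tr(H) < 0, so H is negative definite everywhere: concave.

concave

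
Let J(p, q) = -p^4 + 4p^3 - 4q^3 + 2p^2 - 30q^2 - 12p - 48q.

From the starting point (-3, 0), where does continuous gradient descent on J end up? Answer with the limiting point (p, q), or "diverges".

diverges

J is separable, so gradient descent decouples: p follows -∂J/∂p, q follows -∂J/∂q.
∂J/∂p = -4(p - 3)(p - 1)(p + 1); at p=-3 this is 192, so p decreases.
∂J/∂q = -12(q + 1)(q + 4); at q=0 this is -48, so q increases.
The p-coordinate has no critical point in that direction and runs off to infinity.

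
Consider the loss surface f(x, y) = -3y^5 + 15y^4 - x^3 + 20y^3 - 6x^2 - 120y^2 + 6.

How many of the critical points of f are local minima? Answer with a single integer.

f separates as a function of x plus a function of y, so ∇f=0 decouples.
∂f/∂x = -3x(x + 4) = 0 at x ∈ {-4, 0}; ∂f/∂y = -15y(y - 4)(y - 2)(y + 2) = 0 at y ∈ {-2, 0, 2, 4}.
The Hessian is diagonal: diag(f_xx, f_yy). Second derivatives: f_xx(-4)=12, f_xx(0)=-12; f_yy(-2)=720, f_yy(0)=-240, f_yy(2)=240, f_yy(4)=-720.
Local minima occur where both diagonal entries positive: (-4, -2), (-4, 2). Count: 2.

2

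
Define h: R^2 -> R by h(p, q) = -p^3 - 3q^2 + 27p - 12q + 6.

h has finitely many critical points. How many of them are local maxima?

1

h separates as a function of p plus a function of q, so ∇h=0 decouples.
∂h/∂p = -3(p - 3)(p + 3) = 0 at p ∈ {-3, 3}; ∂h/∂q = -6(q + 2) = 0 at q ∈ {-2}.
The Hessian is diagonal: diag(h_pp, h_qq). Second derivatives: h_pp(-3)=18, h_pp(3)=-18; h_qq(-2)=-6.
Local maxima occur where both diagonal entries negative: (3, -2). Count: 1.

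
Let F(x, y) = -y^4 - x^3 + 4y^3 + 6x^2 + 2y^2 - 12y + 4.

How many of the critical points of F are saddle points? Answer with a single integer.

F separates as a function of x plus a function of y, so ∇F=0 decouples.
∂F/∂x = -3x(x - 4) = 0 at x ∈ {0, 4}; ∂F/∂y = -4(y - 3)(y - 1)(y + 1) = 0 at y ∈ {-1, 1, 3}.
The Hessian is diagonal: diag(F_xx, F_yy). Second derivatives: F_xx(0)=12, F_xx(4)=-12; F_yy(-1)=-32, F_yy(1)=16, F_yy(3)=-32.
Saddle points occur where the two diagonal entries have opposite signs: (0, -1), (0, 3), (4, 1). Count: 3.

3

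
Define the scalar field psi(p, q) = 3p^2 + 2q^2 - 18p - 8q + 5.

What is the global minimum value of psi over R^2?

-30

psi(p,q) separates as A(p) + B(q) + 5, so its minimum is min A + min B + 5.
A'(p) = 6p - 18 vanishes at p ∈ {3}; B'(q) = 4q - 8 vanishes at q ∈ {2}.
Local minima of A (where A''>0): A(3)=-27. Local minima of B: B(2)=-8.
So the global minimum of psi is A(3) + B(2) + 5 = -27 − 8 + 5 = -30, attained at (3, 2).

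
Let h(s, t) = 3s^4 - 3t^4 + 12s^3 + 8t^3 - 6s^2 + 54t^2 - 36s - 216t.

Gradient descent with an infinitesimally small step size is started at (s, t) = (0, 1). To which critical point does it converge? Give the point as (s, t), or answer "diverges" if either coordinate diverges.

(1, 2)

h is separable, so gradient descent decouples: s follows -∂h/∂s, t follows -∂h/∂t.
∂h/∂s = 12(s - 1)(s + 1)(s + 3); at s=0 this is -36, so s increases.
∂h/∂t = -12(t - 3)(t - 2)(t + 3); at t=1 this is -96, so t increases.
s converges to its nearest critical value 1 (a local min of the s-part); t converges to 2. The iterate converges to (1, 2).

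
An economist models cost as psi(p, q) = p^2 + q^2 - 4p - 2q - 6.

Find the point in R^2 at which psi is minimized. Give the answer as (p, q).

psi(p,q) separates as A(p) + B(q) − 6, so its minimum is min A + min B − 6.
A'(p) = 2p - 4 vanishes at p ∈ {2}; B'(q) = 2q - 2 vanishes at q ∈ {1}.
Local minima of A (where A''>0): A(2)=-4. Local minima of B: B(1)=-1.
So the global minimum of psi is A(2) + B(1) − 6 = -4 − 1 − 6 = -11, attained at (2, 1).

(2, 1)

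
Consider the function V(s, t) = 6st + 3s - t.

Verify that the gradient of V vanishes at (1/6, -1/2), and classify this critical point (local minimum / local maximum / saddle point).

∇V = (6t + 3, 6s - 1); substituting (1/6, -1/2) gives ∇V = (0, 0), so (1/6, -1/2) is indeed a critical point.
The Hessian of V is constant: H = [[0, 6], [6, 0]].
det(H) = 0·0 − 6² = -36.
Since det(H) < 0, H is indefinite and the critical point is a saddle point.

saddle point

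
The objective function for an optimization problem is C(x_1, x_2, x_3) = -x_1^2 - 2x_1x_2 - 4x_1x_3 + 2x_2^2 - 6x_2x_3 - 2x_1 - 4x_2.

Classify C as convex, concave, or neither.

C is quadratic, so its Hessian is the constant matrix H = [[-2, -2, -4], [-2, 4, -6], [-4, -6, 0]].
Leading principal minors: -2, -12, -88.
Neither pattern holds ⇒ H is indefinite ⇒ neither convex nor concave.

neither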